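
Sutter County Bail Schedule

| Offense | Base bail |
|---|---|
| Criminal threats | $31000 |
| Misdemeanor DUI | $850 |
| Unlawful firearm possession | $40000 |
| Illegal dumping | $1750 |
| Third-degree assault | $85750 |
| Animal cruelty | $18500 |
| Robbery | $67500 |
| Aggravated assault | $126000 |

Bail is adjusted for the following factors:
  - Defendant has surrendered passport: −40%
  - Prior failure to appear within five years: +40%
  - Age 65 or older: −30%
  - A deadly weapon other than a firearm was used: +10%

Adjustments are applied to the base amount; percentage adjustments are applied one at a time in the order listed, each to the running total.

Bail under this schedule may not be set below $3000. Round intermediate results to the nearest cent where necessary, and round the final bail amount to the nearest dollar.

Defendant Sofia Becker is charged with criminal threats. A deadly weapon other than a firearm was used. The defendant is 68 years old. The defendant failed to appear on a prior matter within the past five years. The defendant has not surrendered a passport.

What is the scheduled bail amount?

Base amounts from the schedule: criminal threats $31000.
Single charge. Combined base = $31000.
Prior failure to appear within five years (+40%): $31000 × 1.4 = $43400.
Age 65 or older (−30%): $43400 × 0.7 = $30380.
A deadly weapon other than a firearm was used (+10%): $30380 × 1.1 = $33418.
$33418 is at or above the $3000 minimum.

$33418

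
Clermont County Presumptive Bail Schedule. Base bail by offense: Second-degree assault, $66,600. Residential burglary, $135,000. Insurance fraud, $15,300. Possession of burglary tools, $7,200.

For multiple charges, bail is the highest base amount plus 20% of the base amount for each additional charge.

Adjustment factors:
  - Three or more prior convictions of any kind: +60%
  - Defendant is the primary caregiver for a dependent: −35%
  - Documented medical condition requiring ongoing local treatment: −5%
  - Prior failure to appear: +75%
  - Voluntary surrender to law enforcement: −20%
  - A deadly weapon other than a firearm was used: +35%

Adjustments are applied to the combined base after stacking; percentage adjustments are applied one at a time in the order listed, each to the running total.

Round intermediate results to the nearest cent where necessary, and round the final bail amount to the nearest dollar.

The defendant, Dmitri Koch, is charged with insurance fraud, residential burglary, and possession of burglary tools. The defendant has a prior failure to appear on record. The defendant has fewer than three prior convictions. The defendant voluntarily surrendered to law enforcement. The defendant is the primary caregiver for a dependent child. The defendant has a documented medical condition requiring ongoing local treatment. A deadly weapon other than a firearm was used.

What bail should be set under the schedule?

Base amounts from the schedule: insurance fraud $15,300; residential burglary $135,000; possession of burglary tools $7,200.
Stacking rule: highest base plus 20% of each additional charge. Highest is residential burglary at $135,000. Additional: $15,300 × 20% = $3,060; $7,200 × 20% = $1,440. Combined base = $135,000 + $4,500 = $139,500.
Defendant is the primary caregiver for a dependent (−35%): $139,500 × 0.65 = $90,675.
Documented medical condition requiring ongoing local treatment (−5%): $90,675 × 0.95 = $86,141.25.
Prior failure to appear (+75%): $86,141.25 × 1.75 = $150,747.19.
Voluntary surrender to law enforcement (−20%): $150,747.19 × 0.8 = $120,597.75.
A deadly weapon other than a firearm was used (+35%): $120,597.75 × 1.35 = $162,806.96.
Rounded to the nearest dollar: $162,807.

$162,807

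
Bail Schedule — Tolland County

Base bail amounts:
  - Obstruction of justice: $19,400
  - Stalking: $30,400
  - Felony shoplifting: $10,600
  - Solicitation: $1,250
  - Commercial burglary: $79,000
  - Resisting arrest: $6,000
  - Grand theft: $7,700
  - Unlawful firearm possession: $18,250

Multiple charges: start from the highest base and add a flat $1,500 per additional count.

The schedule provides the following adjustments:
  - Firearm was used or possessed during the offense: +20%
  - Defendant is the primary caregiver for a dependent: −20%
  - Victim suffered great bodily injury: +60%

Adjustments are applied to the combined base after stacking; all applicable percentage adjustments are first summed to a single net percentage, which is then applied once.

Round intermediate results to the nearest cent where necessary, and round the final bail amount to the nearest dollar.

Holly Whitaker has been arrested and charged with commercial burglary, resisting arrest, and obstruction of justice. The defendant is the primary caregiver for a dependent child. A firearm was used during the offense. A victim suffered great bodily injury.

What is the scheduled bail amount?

$131,200

Base amounts from the schedule: commercial burglary $79,000; resisting arrest $6,000; obstruction of justice $19,400.
Stacking rule: highest base plus $1,500 per additional charge. Highest is commercial burglary at $79,000; 2 additional charges → +$3,000. Combined base = $82,000.
Net percentage adjustment: +20% −20% +60% = +60%. $82,000 × 1.6 = $131,200.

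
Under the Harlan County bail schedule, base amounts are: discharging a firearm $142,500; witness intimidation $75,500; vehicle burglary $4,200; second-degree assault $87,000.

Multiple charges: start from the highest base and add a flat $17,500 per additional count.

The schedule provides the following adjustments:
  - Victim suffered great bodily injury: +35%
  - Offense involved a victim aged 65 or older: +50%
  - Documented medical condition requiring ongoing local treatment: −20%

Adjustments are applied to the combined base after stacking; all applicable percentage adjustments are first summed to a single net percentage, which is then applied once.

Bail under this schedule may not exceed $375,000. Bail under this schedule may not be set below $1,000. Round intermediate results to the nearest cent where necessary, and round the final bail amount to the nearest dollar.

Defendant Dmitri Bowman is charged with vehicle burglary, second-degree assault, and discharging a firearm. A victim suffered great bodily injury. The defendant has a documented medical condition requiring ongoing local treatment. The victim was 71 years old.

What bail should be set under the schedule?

$292,875

Base amounts from the schedule: vehicle burglary $4,200; second-degree assault $87,000; discharging a firearm $142,500.
Stacking rule: highest base plus $17,500 per additional charge. Highest is discharging a firearm at $142,500; 2 additional charges → +$35,000. Combined base = $177,500.
Net percentage adjustment: +35% +50% −20% = +65%. $177,500 × 1.65 = $292,875.
$292,875 is within the $375,000 maximum.
$292,875 is at or above the $1,000 minimum.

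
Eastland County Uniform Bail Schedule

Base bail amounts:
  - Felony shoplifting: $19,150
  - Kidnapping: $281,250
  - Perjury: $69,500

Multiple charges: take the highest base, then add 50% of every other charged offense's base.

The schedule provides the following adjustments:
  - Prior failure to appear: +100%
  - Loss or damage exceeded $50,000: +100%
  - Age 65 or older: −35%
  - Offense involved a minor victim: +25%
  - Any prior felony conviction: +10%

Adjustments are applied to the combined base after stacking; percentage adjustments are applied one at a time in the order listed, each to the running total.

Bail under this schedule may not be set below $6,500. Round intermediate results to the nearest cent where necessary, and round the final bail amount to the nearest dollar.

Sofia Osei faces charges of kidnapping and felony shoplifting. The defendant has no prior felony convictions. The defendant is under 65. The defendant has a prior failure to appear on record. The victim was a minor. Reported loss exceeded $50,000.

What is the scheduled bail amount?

Base amounts from the schedule: kidnapping $281,250; felony shoplifting $19,150.
Stacking rule: highest base plus 50% of each additional charge. Highest is kidnapping at $281,250. Additional: $19,150 × 50% = $9,575. Combined base = $281,250 + $9,575 = $290,825.
Prior failure to appear (+100%): $290,825 × 2 = $581,650.
Loss or damage exceeded $50,000 (+100%): $581,650 × 2 = $1,163,300.
Offense involved a minor victim (+25%): $1,163,300 × 1.25 = $1,454,125.
$1,454,125 is at or above the $6,500 minimum.

$1,454,125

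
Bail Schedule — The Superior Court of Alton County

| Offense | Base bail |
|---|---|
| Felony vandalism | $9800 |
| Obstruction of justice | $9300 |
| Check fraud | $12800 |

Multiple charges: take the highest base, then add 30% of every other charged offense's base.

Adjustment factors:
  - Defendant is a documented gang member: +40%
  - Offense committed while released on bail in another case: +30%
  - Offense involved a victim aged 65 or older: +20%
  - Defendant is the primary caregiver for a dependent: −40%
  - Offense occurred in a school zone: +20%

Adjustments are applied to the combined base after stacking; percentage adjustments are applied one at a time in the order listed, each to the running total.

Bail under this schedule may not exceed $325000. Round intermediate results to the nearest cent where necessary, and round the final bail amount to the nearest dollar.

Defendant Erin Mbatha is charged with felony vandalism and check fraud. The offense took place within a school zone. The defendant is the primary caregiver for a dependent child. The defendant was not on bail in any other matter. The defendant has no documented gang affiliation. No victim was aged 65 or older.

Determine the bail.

Base amounts from the schedule: felony vandalism $9800; check fraud $12800.
Stacking rule: highest base plus 30% of each additional charge. Highest is check fraud at $12800. Additional: $9800 × 30% = $2940. Combined base = $12800 + $2940 = $15740.
Defendant is the primary caregiver for a dependent (−40%): $15740 × 0.6 = $9444.
Offense occurred in a school zone (+20%): $9444 × 1.2 = $11332.80.
$11332.80 is within the $325000 maximum.
Rounded to the nearest dollar: $11333.

$11333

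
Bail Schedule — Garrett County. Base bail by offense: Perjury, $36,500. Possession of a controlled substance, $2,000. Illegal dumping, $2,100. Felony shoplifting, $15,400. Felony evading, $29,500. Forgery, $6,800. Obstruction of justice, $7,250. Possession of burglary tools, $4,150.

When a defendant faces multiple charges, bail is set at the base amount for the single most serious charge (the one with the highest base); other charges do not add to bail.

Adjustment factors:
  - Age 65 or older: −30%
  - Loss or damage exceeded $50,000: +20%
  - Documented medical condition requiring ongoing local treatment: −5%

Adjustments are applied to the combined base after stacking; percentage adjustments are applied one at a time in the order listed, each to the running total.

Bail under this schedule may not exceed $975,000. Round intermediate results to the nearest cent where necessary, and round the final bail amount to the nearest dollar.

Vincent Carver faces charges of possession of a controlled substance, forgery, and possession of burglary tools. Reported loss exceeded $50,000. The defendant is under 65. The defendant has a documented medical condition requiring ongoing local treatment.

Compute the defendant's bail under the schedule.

$7,752

Base amounts from the schedule: possession of a controlled substance $2,000; forgery $6,800; possession of burglary tools $4,150.
Stacking rule: use the highest base only. Highest is forgery at $6,800. Combined base = $6,800.
Loss or damage exceeded $50,000 (+20%): $6,800 × 1.2 = $8,160.
Documented medical condition requiring ongoing local treatment (−5%): $8,160 × 0.95 = $7,752.
$7,752 is within the $975,000 maximum.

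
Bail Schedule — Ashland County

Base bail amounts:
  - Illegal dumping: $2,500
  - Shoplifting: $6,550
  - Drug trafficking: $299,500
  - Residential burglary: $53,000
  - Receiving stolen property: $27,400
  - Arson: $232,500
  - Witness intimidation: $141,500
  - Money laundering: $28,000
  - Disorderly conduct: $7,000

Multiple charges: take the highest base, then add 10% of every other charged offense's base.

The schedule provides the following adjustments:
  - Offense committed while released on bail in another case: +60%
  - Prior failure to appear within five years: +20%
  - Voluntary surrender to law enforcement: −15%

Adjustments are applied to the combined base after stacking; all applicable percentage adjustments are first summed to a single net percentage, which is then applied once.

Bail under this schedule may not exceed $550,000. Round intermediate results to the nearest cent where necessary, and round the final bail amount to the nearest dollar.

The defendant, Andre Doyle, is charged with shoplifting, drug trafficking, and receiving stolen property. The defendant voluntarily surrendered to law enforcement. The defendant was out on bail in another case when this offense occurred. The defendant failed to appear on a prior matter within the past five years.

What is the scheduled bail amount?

$499,777

Base amounts from the schedule: shoplifting $6,550; drug trafficking $299,500; receiving stolen property $27,400.
Stacking rule: highest base plus 10% of each additional charge. Highest is drug trafficking at $299,500. Additional: $6,550 × 10% = $655; $27,400 × 10% = $2,740. Combined base = $299,500 + $3,395 = $302,895.
Net percentage adjustment: +60% +20% −15% = +65%. $302,895 × 1.65 = $499,776.75.
$499,776.75 is within the $550,000 maximum.
Rounded to the nearest dollar: $499,777.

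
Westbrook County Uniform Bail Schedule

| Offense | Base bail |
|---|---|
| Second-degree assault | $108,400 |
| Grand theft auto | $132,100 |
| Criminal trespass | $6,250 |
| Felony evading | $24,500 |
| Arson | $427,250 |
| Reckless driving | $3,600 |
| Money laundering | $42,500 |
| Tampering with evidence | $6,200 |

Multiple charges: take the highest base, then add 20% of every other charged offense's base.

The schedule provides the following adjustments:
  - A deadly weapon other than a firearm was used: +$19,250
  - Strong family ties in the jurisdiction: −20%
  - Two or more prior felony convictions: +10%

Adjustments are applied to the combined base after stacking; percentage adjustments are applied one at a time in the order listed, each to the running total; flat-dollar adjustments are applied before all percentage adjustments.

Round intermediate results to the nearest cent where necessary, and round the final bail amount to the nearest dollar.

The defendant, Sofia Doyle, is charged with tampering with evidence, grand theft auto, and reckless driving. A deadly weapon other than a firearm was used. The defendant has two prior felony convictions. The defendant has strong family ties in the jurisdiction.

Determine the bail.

$134,913

Base amounts from the schedule: tampering with evidence $6,200; grand theft auto $132,100; reckless driving $3,600.
Stacking rule: highest base plus 20% of each additional charge. Highest is grand theft auto at $132,100. Additional: $6,200 × 20% = $1,240; $3,600 × 20% = $720. Combined base = $132,100 + $1,960 = $134,060.
A deadly weapon other than a firearm was used (+$19,250 flat): $134,060 + $19,250 = $153,310.
Strong family ties in the jurisdiction (−20%): $153,310 × 0.8 = $122,648.
Two or more prior felony convictions (+10%): $122,648 × 1.1 = $134,912.80.
Rounded to the nearest dollar: $134,913.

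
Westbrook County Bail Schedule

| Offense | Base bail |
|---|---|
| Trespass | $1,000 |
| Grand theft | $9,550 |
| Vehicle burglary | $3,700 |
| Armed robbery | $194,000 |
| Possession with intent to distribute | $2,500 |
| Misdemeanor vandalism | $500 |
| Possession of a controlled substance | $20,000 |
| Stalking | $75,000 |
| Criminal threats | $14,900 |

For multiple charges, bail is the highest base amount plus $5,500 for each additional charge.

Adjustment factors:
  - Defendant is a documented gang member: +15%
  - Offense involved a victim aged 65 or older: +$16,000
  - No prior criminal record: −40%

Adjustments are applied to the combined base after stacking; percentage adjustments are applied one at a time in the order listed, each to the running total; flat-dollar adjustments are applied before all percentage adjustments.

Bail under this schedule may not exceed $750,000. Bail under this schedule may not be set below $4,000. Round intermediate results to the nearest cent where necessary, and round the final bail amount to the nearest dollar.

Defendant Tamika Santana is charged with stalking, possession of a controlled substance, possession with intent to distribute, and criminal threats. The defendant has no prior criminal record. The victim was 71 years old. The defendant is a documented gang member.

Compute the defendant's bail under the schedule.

$74,175

Base amounts from the schedule: stalking $75,000; possession of a controlled substance $20,000; possession with intent to distribute $2,500; criminal threats $14,900.
Stacking rule: highest base plus $5,500 per additional charge. Highest is stalking at $75,000; 3 additional charges → +$16,500. Combined base = $91,500.
Offense involved a victim aged 65 or older (+$16,000 flat): $91,500 + $16,000 = $107,500.
Defendant is a documented gang member (+15%): $107,500 × 1.15 = $123,625.
No prior criminal record (−40%): $123,625 × 0.6 = $74,175.
$74,175 is within the $750,000 maximum.
$74,175 is at or above the $4,000 minimum.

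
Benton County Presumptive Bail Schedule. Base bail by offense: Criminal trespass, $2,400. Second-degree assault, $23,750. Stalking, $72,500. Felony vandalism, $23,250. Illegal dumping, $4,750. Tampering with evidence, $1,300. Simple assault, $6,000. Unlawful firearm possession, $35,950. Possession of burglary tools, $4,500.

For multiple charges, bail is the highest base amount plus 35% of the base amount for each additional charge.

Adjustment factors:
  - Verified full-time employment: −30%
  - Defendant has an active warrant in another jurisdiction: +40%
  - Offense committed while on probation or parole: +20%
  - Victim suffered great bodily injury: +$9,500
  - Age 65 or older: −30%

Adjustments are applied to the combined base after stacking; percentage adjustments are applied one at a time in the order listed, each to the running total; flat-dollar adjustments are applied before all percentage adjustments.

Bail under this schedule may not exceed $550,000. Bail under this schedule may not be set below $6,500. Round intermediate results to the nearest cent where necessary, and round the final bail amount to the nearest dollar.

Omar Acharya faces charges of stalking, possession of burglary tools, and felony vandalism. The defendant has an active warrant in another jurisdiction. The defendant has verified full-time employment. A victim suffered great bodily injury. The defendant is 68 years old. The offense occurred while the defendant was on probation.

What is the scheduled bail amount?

$75,498

Base amounts from the schedule: stalking $72,500; possession of burglary tools $4,500; felony vandalism $23,250.
Stacking rule: highest base plus 35% of each additional charge. Highest is stalking at $72,500. Additional: $4,500 × 35% = $1,575; $23,250 × 35% = $8,137.50. Combined base = $72,500 + $9,712.50 = $82,212.50.
Victim suffered great bodily injury (+$9,500 flat): $82,212.50 + $9,500 = $91,712.50.
Verified full-time employment (−30%): $91,712.50 × 0.7 = $64,198.75.
Defendant has an active warrant in another jurisdiction (+40%): $64,198.75 × 1.4 = $89,878.25.
Offense committed while on probation or parole (+20%): $89,878.25 × 1.2 = $107,853.90.
Age 65 or older (−30%): $107,853.90 × 0.7 = $75,497.73.
$75,497.73 is within the $550,000 maximum.
$75,497.73 is at or above the $6,500 minimum.
Rounded to the nearest dollar: $75,498.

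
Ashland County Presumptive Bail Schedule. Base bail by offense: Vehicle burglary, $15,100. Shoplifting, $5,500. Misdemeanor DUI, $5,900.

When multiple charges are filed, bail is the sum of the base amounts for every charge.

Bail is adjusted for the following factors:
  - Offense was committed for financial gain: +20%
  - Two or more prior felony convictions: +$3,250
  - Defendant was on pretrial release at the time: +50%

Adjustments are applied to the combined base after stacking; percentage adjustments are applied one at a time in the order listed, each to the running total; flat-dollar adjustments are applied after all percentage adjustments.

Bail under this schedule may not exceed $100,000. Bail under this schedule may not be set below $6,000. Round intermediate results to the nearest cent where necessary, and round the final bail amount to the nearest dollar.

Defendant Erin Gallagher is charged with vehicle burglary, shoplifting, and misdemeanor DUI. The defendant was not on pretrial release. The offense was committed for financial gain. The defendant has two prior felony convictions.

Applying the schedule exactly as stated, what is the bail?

Base amounts from the schedule: vehicle burglary $15,100; shoplifting $5,500; misdemeanor DUI $5,900.
Stacking rule: sum of all bases. $15,100 + $5,500 + $5,900 = $26,500.
Offense was committed for financial gain (+20%): $26,500 × 1.2 = $31,800.
Two or more prior felony convictions (+$3,250 flat): $31,800 + $3,250 = $35,050.
$35,050 is within the $100,000 maximum.
$35,050 is at or above the $6,000 minimum.

$35,050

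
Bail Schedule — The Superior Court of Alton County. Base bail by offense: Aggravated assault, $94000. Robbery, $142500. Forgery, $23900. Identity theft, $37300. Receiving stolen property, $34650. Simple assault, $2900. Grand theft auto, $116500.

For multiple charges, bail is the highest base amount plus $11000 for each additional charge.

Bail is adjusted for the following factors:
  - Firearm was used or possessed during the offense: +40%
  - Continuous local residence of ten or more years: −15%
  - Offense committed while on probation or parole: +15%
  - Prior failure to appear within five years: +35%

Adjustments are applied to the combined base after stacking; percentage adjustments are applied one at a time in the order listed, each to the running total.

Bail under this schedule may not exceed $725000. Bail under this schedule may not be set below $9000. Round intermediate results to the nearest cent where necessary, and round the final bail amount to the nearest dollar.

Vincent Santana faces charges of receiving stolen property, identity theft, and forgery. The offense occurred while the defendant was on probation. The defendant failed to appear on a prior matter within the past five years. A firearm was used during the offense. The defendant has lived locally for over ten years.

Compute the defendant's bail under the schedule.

$109555

Base amounts from the schedule: receiving stolen property $34650; identity theft $37300; forgery $23900.
Stacking rule: highest base plus $11000 per additional charge. Highest is identity theft at $37300; 2 additional charges → +$22000. Combined base = $59300.
Firearm was used or possessed during the offense (+40%): $59300 × 1.4 = $83020.
Continuous local residence of ten or more years (−15%): $83020 × 0.85 = $70567.
Offense committed while on probation or parole (+15%): $70567 × 1.15 = $81152.05.
Prior failure to appear within five years (+35%): $81152.05 × 1.35 = $109555.27.
$109555.27 is within the $725000 maximum.
$109555.27 is at or above the $9000 minimum.
Rounded to the nearest dollar: $109555.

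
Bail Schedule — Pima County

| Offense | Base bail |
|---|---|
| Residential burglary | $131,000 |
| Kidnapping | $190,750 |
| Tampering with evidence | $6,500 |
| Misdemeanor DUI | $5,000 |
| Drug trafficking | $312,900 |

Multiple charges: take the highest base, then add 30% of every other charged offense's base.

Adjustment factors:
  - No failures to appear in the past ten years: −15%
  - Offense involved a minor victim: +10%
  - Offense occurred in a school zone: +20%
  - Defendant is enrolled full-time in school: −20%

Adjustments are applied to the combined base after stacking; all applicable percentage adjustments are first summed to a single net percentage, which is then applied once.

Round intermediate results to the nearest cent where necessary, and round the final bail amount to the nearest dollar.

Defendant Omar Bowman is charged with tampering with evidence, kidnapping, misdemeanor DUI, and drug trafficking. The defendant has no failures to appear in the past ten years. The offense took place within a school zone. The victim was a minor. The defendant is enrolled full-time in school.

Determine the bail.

$354,896

Base amounts from the schedule: tampering with evidence $6,500; kidnapping $190,750; misdemeanor DUI $5,000; drug trafficking $312,900.
Stacking rule: highest base plus 30% of each additional charge. Highest is drug trafficking at $312,900. Additional: $6,500 × 30% = $1,950; $190,750 × 30% = $57,225; $5,000 × 30% = $1,500. Combined base = $312,900 + $60,675 = $373,575.
Net percentage adjustment: −15% +10% +20% −20% = −5%. $373,575 × 0.95 = $354,896.25.
Rounded to the nearest dollar: $354,896.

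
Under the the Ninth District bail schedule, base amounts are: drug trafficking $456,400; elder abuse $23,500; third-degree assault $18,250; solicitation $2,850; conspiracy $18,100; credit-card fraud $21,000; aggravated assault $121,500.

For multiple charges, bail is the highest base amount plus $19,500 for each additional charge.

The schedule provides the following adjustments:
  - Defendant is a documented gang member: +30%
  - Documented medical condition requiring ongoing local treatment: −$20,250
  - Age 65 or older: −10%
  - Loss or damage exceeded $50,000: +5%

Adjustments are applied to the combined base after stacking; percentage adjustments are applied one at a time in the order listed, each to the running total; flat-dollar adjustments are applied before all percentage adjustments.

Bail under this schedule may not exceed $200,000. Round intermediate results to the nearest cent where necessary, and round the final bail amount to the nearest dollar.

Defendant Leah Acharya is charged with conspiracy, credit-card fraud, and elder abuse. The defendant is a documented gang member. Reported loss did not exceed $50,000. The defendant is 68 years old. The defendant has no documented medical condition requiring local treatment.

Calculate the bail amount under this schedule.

$73,125

Base amounts from the schedule: conspiracy $18,100; credit-card fraud $21,000; elder abuse $23,500.
Stacking rule: highest base plus $19,500 per additional charge. Highest is elder abuse at $23,500; 2 additional charges → +$39,000. Combined base = $62,500.
Defendant is a documented gang member (+30%): $62,500 × 1.3 = $81,250.
Age 65 or older (−10%): $81,250 × 0.9 = $73,125.
$73,125 is within the $200,000 maximum.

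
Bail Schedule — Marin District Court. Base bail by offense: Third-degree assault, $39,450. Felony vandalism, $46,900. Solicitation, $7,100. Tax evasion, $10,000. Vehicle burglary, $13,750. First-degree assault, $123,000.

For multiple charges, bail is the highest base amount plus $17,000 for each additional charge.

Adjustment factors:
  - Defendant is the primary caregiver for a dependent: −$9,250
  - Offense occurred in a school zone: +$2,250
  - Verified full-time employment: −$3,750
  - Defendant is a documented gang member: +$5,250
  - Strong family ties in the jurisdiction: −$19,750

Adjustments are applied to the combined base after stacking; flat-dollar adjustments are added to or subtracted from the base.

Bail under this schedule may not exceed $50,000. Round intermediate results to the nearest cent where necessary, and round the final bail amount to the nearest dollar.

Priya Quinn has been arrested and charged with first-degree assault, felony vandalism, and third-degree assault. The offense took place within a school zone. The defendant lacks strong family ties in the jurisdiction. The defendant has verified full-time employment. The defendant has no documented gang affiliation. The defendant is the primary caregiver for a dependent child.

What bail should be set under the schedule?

$50,000

Base amounts from the schedule: first-degree assault $123,000; felony vandalism $46,900; third-degree assault $39,450.
Stacking rule: highest base plus $17,000 per additional charge. Highest is first-degree assault at $123,000; 2 additional charges → +$34,000. Combined base = $157,000.
Defendant is the primary caregiver for a dependent (−$9,250 flat): $157,000 − $9,250 = $147,750.
Offense occurred in a school zone (+$2,250 flat): $147,750 + $2,250 = $150,000.
Verified full-time employment (−$3,750 flat): $150,000 − $3,750 = $146,250.
Result $146,250 exceeds the maximum of $50,000; bail is capped at $50,000.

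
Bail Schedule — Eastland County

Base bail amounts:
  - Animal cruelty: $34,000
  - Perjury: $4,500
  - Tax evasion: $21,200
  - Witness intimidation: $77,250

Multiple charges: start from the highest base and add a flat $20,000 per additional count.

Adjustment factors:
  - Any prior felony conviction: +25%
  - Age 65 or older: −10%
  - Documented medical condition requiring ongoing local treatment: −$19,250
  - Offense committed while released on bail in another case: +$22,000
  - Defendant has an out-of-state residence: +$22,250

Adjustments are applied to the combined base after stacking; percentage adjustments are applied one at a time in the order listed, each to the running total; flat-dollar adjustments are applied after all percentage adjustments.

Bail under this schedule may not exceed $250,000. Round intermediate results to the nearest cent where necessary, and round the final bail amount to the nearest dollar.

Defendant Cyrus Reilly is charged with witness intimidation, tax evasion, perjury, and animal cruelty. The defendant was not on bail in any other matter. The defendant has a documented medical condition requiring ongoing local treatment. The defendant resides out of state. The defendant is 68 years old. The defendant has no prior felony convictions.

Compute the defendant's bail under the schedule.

Base amounts from the schedule: witness intimidation $77,250; tax evasion $21,200; perjury $4,500; animal cruelty $34,000.
Stacking rule: highest base plus $20,000 per additional charge. Highest is witness intimidation at $77,250; 3 additional charges → +$60,000. Combined base = $137,250.
Age 65 or older (−10%): $137,250 × 0.9 = $123,525.
Documented medical condition requiring ongoing local treatment (−$19,250 flat): $123,525 − $19,250 = $104,275.
Defendant has an out-of-state residence (+$22,250 flat): $104,275 + $22,250 = $126,525.
$126,525 is within the $250,000 maximum.

$126,525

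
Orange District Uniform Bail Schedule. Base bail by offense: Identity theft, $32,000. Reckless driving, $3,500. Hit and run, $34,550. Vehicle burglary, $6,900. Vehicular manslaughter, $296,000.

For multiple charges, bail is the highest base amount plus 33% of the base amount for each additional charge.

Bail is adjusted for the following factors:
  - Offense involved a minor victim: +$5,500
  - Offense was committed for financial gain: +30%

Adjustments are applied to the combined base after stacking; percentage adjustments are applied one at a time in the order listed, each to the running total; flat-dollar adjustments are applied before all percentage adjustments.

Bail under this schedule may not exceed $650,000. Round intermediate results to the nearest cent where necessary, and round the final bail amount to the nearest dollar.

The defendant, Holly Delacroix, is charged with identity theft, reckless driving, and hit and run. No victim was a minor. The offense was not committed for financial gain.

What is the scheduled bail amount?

$46,265

Base amounts from the schedule: identity theft $32,000; reckless driving $3,500; hit and run $34,550.
Stacking rule: highest base plus 33% of each additional charge. Highest is hit and run at $34,550. Additional: $32,000 × 33% = $10,560; $3,500 × 33% = $1,155. Combined base = $34,550 + $11,715 = $46,265.
No adjustment factors apply to this defendant.
$46,265 is within the $650,000 maximum.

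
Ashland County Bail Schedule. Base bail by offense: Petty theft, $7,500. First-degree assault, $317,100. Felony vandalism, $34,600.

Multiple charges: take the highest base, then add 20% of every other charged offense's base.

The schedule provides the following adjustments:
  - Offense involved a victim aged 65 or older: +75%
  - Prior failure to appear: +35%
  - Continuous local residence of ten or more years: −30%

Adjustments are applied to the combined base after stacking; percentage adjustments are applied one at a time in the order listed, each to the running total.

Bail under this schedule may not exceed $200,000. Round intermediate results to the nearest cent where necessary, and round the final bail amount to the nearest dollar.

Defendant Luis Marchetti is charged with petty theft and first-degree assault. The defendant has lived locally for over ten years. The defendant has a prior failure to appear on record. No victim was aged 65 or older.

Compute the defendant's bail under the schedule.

$200,000

Base amounts from the schedule: petty theft $7,500; first-degree assault $317,100.
Stacking rule: highest base plus 20% of each additional charge. Highest is first-degree assault at $317,100. Additional: $7,500 × 20% = $1,500. Combined base = $317,100 + $1,500 = $318,600.
Prior failure to appear (+35%): $318,600 × 1.35 = $430,110.
Continuous local residence of ten or more years (−30%): $430,110 × 0.7 = $301,077.
Result $301,077 exceeds the maximum of $200,000; bail is capped at $200,000.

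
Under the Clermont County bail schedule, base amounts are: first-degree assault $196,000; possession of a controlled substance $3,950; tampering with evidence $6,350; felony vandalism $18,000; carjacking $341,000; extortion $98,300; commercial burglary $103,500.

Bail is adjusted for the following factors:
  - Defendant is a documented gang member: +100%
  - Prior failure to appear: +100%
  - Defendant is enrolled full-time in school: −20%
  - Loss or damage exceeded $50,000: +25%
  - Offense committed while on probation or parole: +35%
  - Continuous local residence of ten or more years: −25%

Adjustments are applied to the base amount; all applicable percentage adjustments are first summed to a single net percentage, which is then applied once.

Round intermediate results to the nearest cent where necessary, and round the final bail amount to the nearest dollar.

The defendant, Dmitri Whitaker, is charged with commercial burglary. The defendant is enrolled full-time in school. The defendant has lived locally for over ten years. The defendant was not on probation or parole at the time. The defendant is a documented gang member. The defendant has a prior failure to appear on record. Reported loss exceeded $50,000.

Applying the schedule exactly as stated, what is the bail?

Base amounts from the schedule: commercial burglary $103,500.
Single charge. Combined base = $103,500.
Net percentage adjustment: +100% +100% −20% +25% −25% = +180%. $103,500 × 2.8 = $289,800.

$289,800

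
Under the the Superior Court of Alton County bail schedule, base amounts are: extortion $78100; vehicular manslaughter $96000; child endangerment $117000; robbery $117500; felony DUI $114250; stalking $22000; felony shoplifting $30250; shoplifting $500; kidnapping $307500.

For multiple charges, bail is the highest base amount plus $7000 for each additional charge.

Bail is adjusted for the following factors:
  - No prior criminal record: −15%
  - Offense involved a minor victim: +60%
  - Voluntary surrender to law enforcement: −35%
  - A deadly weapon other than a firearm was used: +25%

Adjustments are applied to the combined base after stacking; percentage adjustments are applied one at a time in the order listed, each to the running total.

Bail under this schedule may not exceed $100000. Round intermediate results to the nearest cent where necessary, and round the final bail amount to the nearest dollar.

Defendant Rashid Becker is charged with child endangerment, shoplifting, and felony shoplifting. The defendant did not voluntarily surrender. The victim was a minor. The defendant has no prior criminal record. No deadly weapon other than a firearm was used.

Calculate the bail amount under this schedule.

Base amounts from the schedule: child endangerment $117000; shoplifting $500; felony shoplifting $30250.
Stacking rule: highest base plus $7000 per additional charge. Highest is child endangerment at $117000; 2 additional charges → +$14000. Combined base = $131000.
No prior criminal record (−15%): $131000 × 0.85 = $111350.
Offense involved a minor victim (+60%): $111350 × 1.6 = $178160.
Result $178160 exceeds the maximum of $100000; bail is capped at $100000.

$100000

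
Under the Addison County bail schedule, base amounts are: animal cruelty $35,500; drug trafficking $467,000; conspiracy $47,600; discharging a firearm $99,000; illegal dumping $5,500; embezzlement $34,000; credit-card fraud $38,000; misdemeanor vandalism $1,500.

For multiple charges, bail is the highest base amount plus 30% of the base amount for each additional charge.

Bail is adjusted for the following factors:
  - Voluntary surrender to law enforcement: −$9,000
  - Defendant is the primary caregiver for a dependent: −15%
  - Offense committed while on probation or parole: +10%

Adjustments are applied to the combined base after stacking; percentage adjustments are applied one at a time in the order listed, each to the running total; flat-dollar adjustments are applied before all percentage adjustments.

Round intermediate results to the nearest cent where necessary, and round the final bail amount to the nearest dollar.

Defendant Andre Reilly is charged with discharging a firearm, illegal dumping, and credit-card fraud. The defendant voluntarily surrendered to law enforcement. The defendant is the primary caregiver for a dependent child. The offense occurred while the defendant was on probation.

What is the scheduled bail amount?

Base amounts from the schedule: discharging a firearm $99,000; illegal dumping $5,500; credit-card fraud $38,000.
Stacking rule: highest base plus 30% of each additional charge. Highest is discharging a firearm at $99,000. Additional: $5,500 × 30% = $1,650; $38,000 × 30% = $11,400. Combined base = $99,000 + $13,050 = $112,050.
Voluntary surrender to law enforcement (−$9,000 flat): $112,050 − $9,000 = $103,050.
Defendant is the primary caregiver for a dependent (−15%): $103,050 × 0.85 = $87,592.50.
Offense committed while on probation or parole (+10%): $87,592.50 × 1.1 = $96,351.75.
Rounded to the nearest dollar: $96,352.

$96,352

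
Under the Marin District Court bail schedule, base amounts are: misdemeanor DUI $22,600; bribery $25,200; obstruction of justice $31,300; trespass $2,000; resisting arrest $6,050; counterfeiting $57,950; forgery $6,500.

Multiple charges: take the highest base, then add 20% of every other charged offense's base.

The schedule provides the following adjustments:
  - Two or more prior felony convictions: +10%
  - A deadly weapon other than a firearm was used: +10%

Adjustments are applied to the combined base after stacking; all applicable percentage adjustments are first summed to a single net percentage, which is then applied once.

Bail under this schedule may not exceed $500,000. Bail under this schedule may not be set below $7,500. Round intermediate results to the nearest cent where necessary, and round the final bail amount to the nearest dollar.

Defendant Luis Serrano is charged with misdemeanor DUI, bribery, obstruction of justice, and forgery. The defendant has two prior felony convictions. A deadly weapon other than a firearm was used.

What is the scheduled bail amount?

$50,592

Base amounts from the schedule: misdemeanor DUI $22,600; bribery $25,200; obstruction of justice $31,300; forgery $6,500.
Stacking rule: highest base plus 20% of each additional charge. Highest is obstruction of justice at $31,300. Additional: $22,600 × 20% = $4,520; $25,200 × 20% = $5,040; $6,500 × 20% = $1,300. Combined base = $31,300 + $10,860 = $42,160.
Net percentage adjustment: +10% +10% = +20%. $42,160 × 1.2 = $50,592.
$50,592 is within the $500,000 maximum.
$50,592 is at or above the $7,500 minimum.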